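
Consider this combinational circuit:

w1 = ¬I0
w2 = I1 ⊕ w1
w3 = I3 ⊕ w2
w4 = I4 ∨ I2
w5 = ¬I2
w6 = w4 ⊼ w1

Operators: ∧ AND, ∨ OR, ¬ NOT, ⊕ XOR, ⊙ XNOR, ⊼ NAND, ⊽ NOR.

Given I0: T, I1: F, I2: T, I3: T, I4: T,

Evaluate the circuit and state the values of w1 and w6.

w1 = NOT I0 = NOT T = F
w4 = I4 OR I2 = T OR T = T
w6 = w4 NAND w1 = T NAND F = T

w1 = F  w6 = T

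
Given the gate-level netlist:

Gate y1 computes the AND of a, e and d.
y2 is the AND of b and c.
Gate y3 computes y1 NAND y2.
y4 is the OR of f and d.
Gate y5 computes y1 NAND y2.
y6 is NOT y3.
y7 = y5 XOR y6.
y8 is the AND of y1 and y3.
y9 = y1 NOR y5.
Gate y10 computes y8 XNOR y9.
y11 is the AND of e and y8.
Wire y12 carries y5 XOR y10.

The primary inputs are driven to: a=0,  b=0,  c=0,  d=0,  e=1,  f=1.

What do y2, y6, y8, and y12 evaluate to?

y1 = a AND e AND d = 0 AND 1 AND 0 = 0
y2 = b AND c = 0 AND 0 = 0
y3 = y1 NAND y2 = 0 NAND 0 = 1
y5 = y1 NAND y2 = 0 NAND 0 = 1
y6 = NOT y3 = NOT 1 = 0
y8 = y1 AND y3 = 0 AND 1 = 0
y9 = y1 NOR y5 = 0 NOR 1 = 0
y10 = y8 XNOR y9 = 0 XNOR 0 = 1
y12 = y5 XOR y10 = 1 XOR 1 = 0

y2 = 0, y6 = 0, y8 = 0, y12 = 0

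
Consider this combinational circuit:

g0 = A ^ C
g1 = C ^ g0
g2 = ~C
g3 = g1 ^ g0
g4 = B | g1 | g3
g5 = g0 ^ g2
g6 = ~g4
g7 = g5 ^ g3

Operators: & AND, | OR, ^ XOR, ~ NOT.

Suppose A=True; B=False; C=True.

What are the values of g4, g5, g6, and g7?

g0 = A XOR C = True XOR True = False
g1 = C XOR g0 = True XOR False = True
g2 = NOT C = NOT True = False
g3 = g1 XOR g0 = True XOR False = True
g4 = B OR g1 OR g3 = False OR True OR True = True
g5 = g0 XOR g2 = False XOR False = False
g6 = NOT g4 = NOT True = False
g7 = g5 XOR g3 = False XOR True = True

g4 = True, g5 = False, g6 = False, g7 = True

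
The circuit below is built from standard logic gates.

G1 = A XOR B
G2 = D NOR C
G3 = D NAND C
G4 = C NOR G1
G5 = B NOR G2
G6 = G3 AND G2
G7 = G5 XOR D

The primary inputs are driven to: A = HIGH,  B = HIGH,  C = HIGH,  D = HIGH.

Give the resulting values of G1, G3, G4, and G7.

G1 = A XOR B = HIGH XOR HIGH = LOW
G2 = D NOR C = HIGH NOR HIGH = LOW
G3 = D NAND C = HIGH NAND HIGH = LOW
G4 = C NOR G1 = HIGH NOR LOW = LOW
G5 = B NOR G2 = HIGH NOR LOW = LOW
G7 = G5 XOR D = LOW XOR HIGH = HIGH

G1 = LOW; G3 = LOW; G4 = LOW; G7 = HIGH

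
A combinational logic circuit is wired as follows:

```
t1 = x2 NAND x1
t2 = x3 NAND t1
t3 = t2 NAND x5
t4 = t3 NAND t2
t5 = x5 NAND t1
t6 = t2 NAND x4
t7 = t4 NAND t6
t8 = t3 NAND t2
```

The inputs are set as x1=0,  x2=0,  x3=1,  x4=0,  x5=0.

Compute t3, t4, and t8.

t3 = 1, t4 = 1, t8 = 1

t1 = x2 NAND x1 = 0 NAND 0 = 1
t2 = x3 NAND t1 = 1 NAND 1 = 0
t3 = t2 NAND x5 = 0 NAND 0 = 1
t4 = t3 NAND t2 = 1 NAND 0 = 1
t8 = t3 NAND t2 = 1 NAND 0 = 1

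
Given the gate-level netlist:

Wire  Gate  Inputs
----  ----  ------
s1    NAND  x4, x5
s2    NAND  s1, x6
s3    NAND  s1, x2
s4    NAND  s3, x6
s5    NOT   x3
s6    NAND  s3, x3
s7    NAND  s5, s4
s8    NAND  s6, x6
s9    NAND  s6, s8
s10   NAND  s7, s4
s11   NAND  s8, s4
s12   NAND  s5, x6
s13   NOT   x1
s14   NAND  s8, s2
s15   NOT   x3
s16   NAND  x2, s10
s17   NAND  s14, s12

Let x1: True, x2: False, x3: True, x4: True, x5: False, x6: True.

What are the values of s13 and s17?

s13 = False, s17 = False

s1 = x4 NAND x5 = True NAND False = True
s2 = s1 NAND x6 = True NAND True = False
s3 = s1 NAND x2 = True NAND False = True
s5 = NOT x3 = NOT True = False
s6 = s3 NAND x3 = True NAND True = False
s8 = s6 NAND x6 = False NAND True = True
s12 = s5 NAND x6 = False NAND True = True
s13 = NOT x1 = NOT True = False
s14 = s8 NAND s2 = True NAND False = True
s17 = s14 NAND s12 = True NAND True = False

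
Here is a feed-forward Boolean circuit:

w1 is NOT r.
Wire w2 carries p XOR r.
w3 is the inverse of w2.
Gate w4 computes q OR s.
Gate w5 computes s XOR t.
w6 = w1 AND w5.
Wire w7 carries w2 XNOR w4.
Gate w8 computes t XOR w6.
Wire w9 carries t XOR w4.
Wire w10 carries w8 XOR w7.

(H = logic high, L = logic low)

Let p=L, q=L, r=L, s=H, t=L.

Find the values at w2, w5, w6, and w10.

w1 = NOT r = NOT L = H
w2 = p XOR r = L XOR L = L
w4 = q OR s = L OR H = H
w5 = s XOR t = H XOR L = H
w6 = w1 AND w5 = H AND H = H
w7 = w2 XNOR w4 = L XNOR H = L
w8 = t XOR w6 = L XOR H = H
w10 = w8 XOR w7 = H XOR L = H

w2 = L  w5 = H  w6 = H  w10 = H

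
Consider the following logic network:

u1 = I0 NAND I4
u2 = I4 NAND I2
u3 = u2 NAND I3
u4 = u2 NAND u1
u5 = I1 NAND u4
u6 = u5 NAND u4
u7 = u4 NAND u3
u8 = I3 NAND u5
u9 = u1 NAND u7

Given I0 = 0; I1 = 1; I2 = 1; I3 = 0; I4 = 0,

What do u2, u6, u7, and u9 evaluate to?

u2 = 1, u6 = 1, u7 = 1, u9 = 0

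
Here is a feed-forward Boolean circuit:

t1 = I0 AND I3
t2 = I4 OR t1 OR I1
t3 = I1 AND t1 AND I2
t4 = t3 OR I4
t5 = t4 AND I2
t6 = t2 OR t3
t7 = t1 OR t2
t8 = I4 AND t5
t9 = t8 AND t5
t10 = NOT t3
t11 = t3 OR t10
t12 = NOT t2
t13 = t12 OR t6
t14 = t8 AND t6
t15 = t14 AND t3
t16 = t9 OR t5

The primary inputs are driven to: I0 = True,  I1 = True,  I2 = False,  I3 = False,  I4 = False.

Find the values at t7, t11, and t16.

t7 = True, t11 = True, t16 = False

t1 = I0 AND I3 = True AND False = False
t2 = I4 OR t1 OR I1 = False OR False OR True = True
t3 = I1 AND t1 AND I2 = True AND False AND False = False
t4 = t3 OR I4 = False OR False = False
t5 = t4 AND I2 = False AND False = False
t7 = t1 OR t2 = False OR True = True
t8 = I4 AND t5 = False AND False = False
t9 = t8 AND t5 = False AND False = False
t10 = NOT t3 = NOT False = True
t11 = t3 OR t10 = False OR True = True
t16 = t9 OR t5 = False OR False = False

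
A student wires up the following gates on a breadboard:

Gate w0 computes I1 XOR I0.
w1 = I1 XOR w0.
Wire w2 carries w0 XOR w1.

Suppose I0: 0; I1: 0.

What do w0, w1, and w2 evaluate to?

w0 = 0, w1 = 0, w2 = 0

w0 = I1 XOR I0 = 0 XOR 0 = 0
w1 = I1 XOR w0 = 0 XOR 0 = 0
w2 = w0 XOR w1 = 0 XOR 0 = 0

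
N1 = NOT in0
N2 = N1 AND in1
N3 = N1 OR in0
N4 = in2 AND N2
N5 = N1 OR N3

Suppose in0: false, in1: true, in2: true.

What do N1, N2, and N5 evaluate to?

N1 = true, N2 = true, N5 = true

N1 = NOT in0 = NOT false = true
N2 = N1 AND in1 = true AND true = true
N3 = N1 OR in0 = true OR false = true
N5 = N1 OR N3 = true OR true = true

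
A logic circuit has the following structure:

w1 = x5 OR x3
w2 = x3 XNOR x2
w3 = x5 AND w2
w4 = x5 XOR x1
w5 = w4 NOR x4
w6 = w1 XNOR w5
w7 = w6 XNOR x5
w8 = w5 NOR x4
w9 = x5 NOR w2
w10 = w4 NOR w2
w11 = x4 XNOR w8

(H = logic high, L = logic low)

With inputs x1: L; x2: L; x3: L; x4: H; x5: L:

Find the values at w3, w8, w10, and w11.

w3 = L, w8 = L, w10 = L, w11 = L

w2 = x3 XNOR x2 = L XNOR L = H
w3 = x5 AND w2 = L AND H = L
w4 = x5 XOR x1 = L XOR L = L
w5 = w4 NOR x4 = L NOR H = L
w8 = w5 NOR x4 = L NOR H = L
w10 = w4 NOR w2 = L NOR H = L
w11 = x4 XNOR w8 = H XNOR L = L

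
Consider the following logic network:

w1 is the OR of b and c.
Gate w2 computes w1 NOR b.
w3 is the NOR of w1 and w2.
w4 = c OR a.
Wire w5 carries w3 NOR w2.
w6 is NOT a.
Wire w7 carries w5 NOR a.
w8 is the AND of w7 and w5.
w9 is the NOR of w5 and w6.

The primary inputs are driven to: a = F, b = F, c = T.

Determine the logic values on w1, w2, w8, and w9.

w1 = T; w2 = F; w8 = F; w9 = F

w1 = b OR c = F OR T = T
w2 = w1 NOR b = T NOR F = F
w3 = w1 NOR w2 = T NOR F = F
w5 = w3 NOR w2 = F NOR F = T
w6 = NOT a = NOT F = T
w7 = w5 NOR a = T NOR F = F
w8 = w7 AND w5 = F AND T = F
w9 = w5 NOR w6 = T NOR T = F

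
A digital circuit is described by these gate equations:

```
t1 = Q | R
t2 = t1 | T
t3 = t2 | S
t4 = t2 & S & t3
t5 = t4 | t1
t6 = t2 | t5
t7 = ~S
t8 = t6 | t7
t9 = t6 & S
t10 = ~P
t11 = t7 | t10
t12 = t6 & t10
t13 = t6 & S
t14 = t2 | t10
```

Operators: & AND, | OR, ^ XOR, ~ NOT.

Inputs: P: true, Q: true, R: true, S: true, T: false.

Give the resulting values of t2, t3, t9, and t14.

t1 = Q OR R = true OR true = true
t2 = t1 OR T = true OR false = true
t3 = t2 OR S = true OR true = true
t4 = t2 AND S AND t3 = true AND true AND true = true
t5 = t4 OR t1 = true OR true = true
t6 = t2 OR t5 = true OR true = true
t9 = t6 AND S = true AND true = true
t10 = NOT P = NOT true = false
t14 = t2 OR t10 = true OR false = true

t2 = true, t3 = true, t9 = true, t14 = true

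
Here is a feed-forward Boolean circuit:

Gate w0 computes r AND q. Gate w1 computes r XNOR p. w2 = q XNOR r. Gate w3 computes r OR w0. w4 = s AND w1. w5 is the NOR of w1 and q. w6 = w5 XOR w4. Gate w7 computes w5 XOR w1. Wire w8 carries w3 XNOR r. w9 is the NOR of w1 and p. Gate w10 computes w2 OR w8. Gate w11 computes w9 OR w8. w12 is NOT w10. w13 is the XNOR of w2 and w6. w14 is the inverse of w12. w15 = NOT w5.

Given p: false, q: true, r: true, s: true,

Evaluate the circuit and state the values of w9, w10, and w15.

w0 = r AND q = true AND true = true
w1 = r XNOR p = true XNOR false = false
w2 = q XNOR r = true XNOR true = true
w3 = r OR w0 = true OR true = true
w5 = w1 NOR q = false NOR true = false
w8 = w3 XNOR r = true XNOR true = true
w9 = w1 NOR p = false NOR false = true
w10 = w2 OR w8 = true OR true = true
w15 = NOT w5 = NOT false = true

w9 = true, w10 = true, w15 = true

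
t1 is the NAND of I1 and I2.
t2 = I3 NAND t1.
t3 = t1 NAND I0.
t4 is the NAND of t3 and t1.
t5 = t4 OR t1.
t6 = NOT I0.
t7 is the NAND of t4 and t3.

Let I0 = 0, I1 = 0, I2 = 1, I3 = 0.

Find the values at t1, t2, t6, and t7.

t1 = 1; t2 = 1; t6 = 1; t7 = 1

t1 = I1 NAND I2 = 0 NAND 1 = 1
t2 = I3 NAND t1 = 0 NAND 1 = 1
t3 = t1 NAND I0 = 1 NAND 0 = 1
t4 = t3 NAND t1 = 1 NAND 1 = 0
t6 = NOT I0 = NOT 0 = 1
t7 = t4 NAND t3 = 0 NAND 1 = 1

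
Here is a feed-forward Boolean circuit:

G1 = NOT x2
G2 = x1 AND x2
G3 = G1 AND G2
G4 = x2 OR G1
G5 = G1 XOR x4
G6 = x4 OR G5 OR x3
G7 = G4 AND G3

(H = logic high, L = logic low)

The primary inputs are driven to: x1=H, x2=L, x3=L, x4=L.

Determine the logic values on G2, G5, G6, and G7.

G2 = L, G5 = H, G6 = H, G7 = L

G1 = NOT x2 = NOT L = H
G2 = x1 AND x2 = H AND L = L
G3 = G1 AND G2 = H AND L = L
G4 = x2 OR G1 = L OR H = H
G5 = G1 XOR x4 = H XOR L = H
G6 = x4 OR G5 OR x3 = L OR H OR L = H
G7 = G4 AND G3 = H AND L = L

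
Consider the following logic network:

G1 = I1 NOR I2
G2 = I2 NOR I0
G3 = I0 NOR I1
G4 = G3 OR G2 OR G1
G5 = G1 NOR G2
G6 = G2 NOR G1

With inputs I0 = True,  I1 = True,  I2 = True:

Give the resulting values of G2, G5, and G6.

G2 = False, G5 = True, G6 = True

G1 = I1 NOR I2 = True NOR True = False
G2 = I2 NOR I0 = True NOR True = False
G5 = G1 NOR G2 = False NOR False = True
G6 = G2 NOR G1 = False NOR False = True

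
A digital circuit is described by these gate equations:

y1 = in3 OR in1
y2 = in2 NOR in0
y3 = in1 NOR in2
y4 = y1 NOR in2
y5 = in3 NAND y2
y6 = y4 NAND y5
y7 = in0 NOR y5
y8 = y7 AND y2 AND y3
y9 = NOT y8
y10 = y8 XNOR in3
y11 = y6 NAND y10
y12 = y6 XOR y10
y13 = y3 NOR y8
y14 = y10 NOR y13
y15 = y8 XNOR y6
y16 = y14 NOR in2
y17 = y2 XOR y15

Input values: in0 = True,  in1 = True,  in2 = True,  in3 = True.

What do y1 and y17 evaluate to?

y1 = in3 OR in1 = True OR True = True
y2 = in2 NOR in0 = True NOR True = False
y3 = in1 NOR in2 = True NOR True = False
y4 = y1 NOR in2 = True NOR True = False
y5 = in3 NAND y2 = True NAND False = True
y6 = y4 NAND y5 = False NAND True = True
y7 = in0 NOR y5 = True NOR True = False
y8 = y7 AND y2 AND y3 = False AND False AND False = False
y15 = y8 XNOR y6 = False XNOR True = False
y17 = y2 XOR y15 = False XOR False = False

y1 = True, y17 = False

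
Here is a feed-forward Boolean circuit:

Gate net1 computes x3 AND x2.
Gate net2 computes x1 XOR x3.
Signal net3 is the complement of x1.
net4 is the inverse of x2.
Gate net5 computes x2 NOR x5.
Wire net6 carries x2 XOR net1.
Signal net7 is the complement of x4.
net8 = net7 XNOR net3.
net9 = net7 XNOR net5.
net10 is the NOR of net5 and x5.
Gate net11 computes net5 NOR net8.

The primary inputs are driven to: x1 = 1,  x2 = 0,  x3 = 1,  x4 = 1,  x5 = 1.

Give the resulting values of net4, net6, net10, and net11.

net4 = 1; net6 = 0; net10 = 0; net11 = 0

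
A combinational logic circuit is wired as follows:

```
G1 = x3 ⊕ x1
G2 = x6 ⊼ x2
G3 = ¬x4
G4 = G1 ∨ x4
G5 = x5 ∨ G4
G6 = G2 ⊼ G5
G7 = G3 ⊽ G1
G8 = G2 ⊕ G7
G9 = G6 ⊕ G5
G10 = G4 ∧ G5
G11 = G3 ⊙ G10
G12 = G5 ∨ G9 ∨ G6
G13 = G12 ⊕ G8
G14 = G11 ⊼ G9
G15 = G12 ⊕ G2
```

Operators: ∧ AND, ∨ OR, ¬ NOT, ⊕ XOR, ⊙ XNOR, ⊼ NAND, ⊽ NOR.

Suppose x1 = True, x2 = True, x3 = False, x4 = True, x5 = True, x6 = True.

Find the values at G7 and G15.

G1 = x3 XOR x1 = False XOR True = True
G2 = x6 NAND x2 = True NAND True = False
G3 = NOT x4 = NOT True = False
G4 = G1 OR x4 = True OR True = True
G5 = x5 OR G4 = True OR True = True
G6 = G2 NAND G5 = False NAND True = True
G7 = G3 NOR G1 = False NOR True = False
G9 = G6 XOR G5 = True XOR True = False
G12 = G5 OR G9 OR G6 = True OR False OR True = True
G15 = G12 XOR G2 = True XOR False = True

G7 = False  G15 = True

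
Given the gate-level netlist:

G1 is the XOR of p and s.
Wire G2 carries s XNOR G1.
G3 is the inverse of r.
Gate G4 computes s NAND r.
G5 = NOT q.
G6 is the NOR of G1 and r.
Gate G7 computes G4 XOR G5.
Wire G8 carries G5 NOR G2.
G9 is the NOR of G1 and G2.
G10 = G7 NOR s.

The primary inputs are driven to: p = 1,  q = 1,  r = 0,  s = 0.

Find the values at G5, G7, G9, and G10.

G5 = 0  G7 = 1  G9 = 0  G10 = 0

G1 = p XOR s = 1 XOR 0 = 1
G2 = s XNOR G1 = 0 XNOR 1 = 0
G4 = s NAND r = 0 NAND 0 = 1
G5 = NOT q = NOT 1 = 0
G7 = G4 XOR G5 = 1 XOR 0 = 1
G9 = G1 NOR G2 = 1 NOR 0 = 0
G10 = G7 NOR s = 1 NOR 0 = 0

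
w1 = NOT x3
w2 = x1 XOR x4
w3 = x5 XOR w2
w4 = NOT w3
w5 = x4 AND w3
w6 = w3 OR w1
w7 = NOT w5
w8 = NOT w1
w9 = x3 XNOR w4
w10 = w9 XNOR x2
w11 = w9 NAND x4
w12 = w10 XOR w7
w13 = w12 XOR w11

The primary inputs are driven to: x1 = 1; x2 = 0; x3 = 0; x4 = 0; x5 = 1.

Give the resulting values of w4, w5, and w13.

w4 = 1, w5 = 0, w13 = 1

w2 = x1 XOR x4 = 1 XOR 0 = 1
w3 = x5 XOR w2 = 1 XOR 1 = 0
w4 = NOT w3 = NOT 0 = 1
w5 = x4 AND w3 = 0 AND 0 = 0
w7 = NOT w5 = NOT 0 = 1
w9 = x3 XNOR w4 = 0 XNOR 1 = 0
w10 = w9 XNOR x2 = 0 XNOR 0 = 1
w11 = w9 NAND x4 = 0 NAND 0 = 1
w12 = w10 XOR w7 = 1 XOR 1 = 0
w13 = w12 XOR w11 = 0 XOR 1 = 1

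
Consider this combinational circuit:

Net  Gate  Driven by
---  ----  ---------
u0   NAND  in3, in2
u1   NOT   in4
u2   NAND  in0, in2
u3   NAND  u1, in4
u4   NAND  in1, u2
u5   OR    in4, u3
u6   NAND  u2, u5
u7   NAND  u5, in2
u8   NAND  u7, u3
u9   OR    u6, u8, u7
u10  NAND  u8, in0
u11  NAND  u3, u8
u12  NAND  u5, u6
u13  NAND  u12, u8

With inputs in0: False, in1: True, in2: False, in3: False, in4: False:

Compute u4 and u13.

u1 = NOT in4 = NOT False = True
u2 = in0 NAND in2 = False NAND False = True
u3 = u1 NAND in4 = True NAND False = True
u4 = in1 NAND u2 = True NAND True = False
u5 = in4 OR u3 = False OR True = True
u6 = u2 NAND u5 = True NAND True = False
u7 = u5 NAND in2 = True NAND False = True
u8 = u7 NAND u3 = True NAND True = False
u12 = u5 NAND u6 = True NAND False = True
u13 = u12 NAND u8 = True NAND False = True

u4 = False, u13 = True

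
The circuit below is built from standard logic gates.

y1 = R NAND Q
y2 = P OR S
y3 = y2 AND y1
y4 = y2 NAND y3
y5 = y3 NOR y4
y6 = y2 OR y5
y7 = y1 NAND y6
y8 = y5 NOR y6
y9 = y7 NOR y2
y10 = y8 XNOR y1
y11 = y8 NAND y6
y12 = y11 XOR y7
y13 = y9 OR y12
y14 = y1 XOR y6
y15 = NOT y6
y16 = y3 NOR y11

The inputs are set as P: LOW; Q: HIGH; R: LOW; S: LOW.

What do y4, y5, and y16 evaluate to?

y4 = HIGH, y5 = LOW, y16 = LOW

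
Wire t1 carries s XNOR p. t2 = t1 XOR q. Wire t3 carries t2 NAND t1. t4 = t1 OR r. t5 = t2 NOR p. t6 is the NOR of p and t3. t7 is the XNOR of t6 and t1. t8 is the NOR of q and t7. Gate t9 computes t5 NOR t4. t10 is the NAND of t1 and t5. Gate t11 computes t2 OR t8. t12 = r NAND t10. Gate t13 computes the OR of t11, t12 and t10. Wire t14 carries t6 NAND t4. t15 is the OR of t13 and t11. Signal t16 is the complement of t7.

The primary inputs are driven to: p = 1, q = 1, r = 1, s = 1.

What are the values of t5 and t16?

t5 = 0  t16 = 1

t1 = s XNOR p = 1 XNOR 1 = 1
t2 = t1 XOR q = 1 XOR 1 = 0
t3 = t2 NAND t1 = 0 NAND 1 = 1
t5 = t2 NOR p = 0 NOR 1 = 0
t6 = p NOR t3 = 1 NOR 1 = 0
t7 = t6 XNOR t1 = 0 XNOR 1 = 0
t16 = NOT t7 = NOT 0 = 1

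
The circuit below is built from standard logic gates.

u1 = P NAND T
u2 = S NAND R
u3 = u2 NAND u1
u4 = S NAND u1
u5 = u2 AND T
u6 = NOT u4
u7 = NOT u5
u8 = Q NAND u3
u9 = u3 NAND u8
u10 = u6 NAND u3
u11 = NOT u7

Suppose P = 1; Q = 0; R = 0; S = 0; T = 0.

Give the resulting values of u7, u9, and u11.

u7 = 1, u9 = 1, u11 = 0

u1 = P NAND T = 1 NAND 0 = 1
u2 = S NAND R = 0 NAND 0 = 1
u3 = u2 NAND u1 = 1 NAND 1 = 0
u5 = u2 AND T = 1 AND 0 = 0
u7 = NOT u5 = NOT 0 = 1
u8 = Q NAND u3 = 0 NAND 0 = 1
u9 = u3 NAND u8 = 0 NAND 1 = 1
u11 = NOT u7 = NOT 1 = 0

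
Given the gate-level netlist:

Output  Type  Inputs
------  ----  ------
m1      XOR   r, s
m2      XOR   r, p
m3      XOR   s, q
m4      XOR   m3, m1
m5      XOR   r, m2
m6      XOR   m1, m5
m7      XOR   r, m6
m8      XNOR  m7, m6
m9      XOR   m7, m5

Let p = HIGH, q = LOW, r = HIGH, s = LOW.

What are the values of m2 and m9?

m1 = r XOR s = HIGH XOR LOW = HIGH
m2 = r XOR p = HIGH XOR HIGH = LOW
m5 = r XOR m2 = HIGH XOR LOW = HIGH
m6 = m1 XOR m5 = HIGH XOR HIGH = LOW
m7 = r XOR m6 = HIGH XOR LOW = HIGH
m9 = m7 XOR m5 = HIGH XOR HIGH = LOW

m2 = LOW  m9 = LOW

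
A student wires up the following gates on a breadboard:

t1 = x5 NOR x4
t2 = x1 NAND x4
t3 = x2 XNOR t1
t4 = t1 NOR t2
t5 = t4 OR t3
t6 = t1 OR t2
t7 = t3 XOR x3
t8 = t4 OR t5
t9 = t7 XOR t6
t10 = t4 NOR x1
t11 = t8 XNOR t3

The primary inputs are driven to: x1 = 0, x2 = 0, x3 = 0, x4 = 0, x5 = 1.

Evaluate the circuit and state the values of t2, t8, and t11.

t1 = x5 NOR x4 = 1 NOR 0 = 0
t2 = x1 NAND x4 = 0 NAND 0 = 1
t3 = x2 XNOR t1 = 0 XNOR 0 = 1
t4 = t1 NOR t2 = 0 NOR 1 = 0
t5 = t4 OR t3 = 0 OR 1 = 1
t8 = t4 OR t5 = 0 OR 1 = 1
t11 = t8 XNOR t3 = 1 XNOR 1 = 1

t2 = 1; t8 = 1; t11 = 1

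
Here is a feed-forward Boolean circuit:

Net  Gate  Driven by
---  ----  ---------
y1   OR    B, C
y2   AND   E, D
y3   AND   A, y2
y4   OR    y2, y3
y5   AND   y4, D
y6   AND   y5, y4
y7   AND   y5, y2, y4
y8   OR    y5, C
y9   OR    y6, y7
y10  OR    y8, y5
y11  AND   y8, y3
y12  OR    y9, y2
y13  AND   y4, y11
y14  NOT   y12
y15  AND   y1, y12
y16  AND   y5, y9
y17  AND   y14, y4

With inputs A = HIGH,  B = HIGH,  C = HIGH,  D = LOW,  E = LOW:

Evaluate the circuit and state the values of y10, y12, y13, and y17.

y2 = E AND D = LOW AND LOW = LOW
y3 = A AND y2 = HIGH AND LOW = LOW
y4 = y2 OR y3 = LOW OR LOW = LOW
y5 = y4 AND D = LOW AND LOW = LOW
y6 = y5 AND y4 = LOW AND LOW = LOW
y7 = y5 AND y2 AND y4 = LOW AND LOW AND LOW = LOW
y8 = y5 OR C = LOW OR HIGH = HIGH
y9 = y6 OR y7 = LOW OR LOW = LOW
y10 = y8 OR y5 = HIGH OR LOW = HIGH
y11 = y8 AND y3 = HIGH AND LOW = LOW
y12 = y9 OR y2 = LOW OR LOW = LOW
y13 = y4 AND y11 = LOW AND LOW = LOW
y14 = NOT y12 = NOT LOW = HIGH
y17 = y14 AND y4 = HIGH AND LOW = LOW

y10 = HIGH  y12 = LOW  y13 = LOW  y17 = LOW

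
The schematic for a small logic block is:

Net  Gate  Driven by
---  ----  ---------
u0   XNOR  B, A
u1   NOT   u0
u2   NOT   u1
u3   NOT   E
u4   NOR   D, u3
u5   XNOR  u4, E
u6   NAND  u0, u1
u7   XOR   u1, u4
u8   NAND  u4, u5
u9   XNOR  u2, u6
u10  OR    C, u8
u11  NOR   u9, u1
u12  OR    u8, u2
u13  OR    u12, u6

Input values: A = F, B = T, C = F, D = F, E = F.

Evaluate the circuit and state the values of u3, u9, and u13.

u3 = T, u9 = F, u13 = T

u0 = B XNOR A = T XNOR F = F
u1 = NOT u0 = NOT F = T
u2 = NOT u1 = NOT T = F
u3 = NOT E = NOT F = T
u4 = D NOR u3 = F NOR T = F
u5 = u4 XNOR E = F XNOR F = T
u6 = u0 NAND u1 = F NAND T = T
u8 = u4 NAND u5 = F NAND T = T
u9 = u2 XNOR u6 = F XNOR T = F
u12 = u8 OR u2 = T OR F = T
u13 = u12 OR u6 = T OR T = T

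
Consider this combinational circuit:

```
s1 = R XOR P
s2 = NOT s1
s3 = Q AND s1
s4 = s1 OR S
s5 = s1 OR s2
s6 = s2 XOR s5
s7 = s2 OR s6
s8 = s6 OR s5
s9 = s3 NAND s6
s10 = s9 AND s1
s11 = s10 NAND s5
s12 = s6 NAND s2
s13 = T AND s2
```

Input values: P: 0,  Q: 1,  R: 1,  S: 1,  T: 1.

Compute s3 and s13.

s3 = 1; s13 = 0

s1 = R XOR P = 1 XOR 0 = 1
s2 = NOT s1 = NOT 1 = 0
s3 = Q AND s1 = 1 AND 1 = 1
s13 = T AND s2 = 1 AND 0 = 0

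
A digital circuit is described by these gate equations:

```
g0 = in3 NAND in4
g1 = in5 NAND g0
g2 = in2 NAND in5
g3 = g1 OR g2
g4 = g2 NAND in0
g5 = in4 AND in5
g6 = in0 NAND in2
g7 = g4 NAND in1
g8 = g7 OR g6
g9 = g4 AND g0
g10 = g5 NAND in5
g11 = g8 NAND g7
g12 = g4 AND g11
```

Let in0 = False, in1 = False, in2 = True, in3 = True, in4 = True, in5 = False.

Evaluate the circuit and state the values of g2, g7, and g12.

g2 = True; g7 = True; g12 = False

g2 = in2 NAND in5 = True NAND False = True
g4 = g2 NAND in0 = True NAND False = True
g6 = in0 NAND in2 = False NAND True = True
g7 = g4 NAND in1 = True NAND False = True
g8 = g7 OR g6 = True OR True = True
g11 = g8 NAND g7 = True NAND True = False
g12 = g4 AND g11 = True AND False = False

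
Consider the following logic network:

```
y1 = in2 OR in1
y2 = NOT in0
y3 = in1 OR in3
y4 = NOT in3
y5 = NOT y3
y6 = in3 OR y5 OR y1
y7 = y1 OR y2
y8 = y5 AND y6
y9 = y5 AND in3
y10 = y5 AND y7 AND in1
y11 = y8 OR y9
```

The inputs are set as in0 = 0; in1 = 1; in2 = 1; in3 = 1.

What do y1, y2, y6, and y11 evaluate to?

y1 = in2 OR in1 = 1 OR 1 = 1
y2 = NOT in0 = NOT 0 = 1
y3 = in1 OR in3 = 1 OR 1 = 1
y5 = NOT y3 = NOT 1 = 0
y6 = in3 OR y5 OR y1 = 1 OR 0 OR 1 = 1
y8 = y5 AND y6 = 0 AND 1 = 0
y9 = y5 AND in3 = 0 AND 1 = 0
y11 = y8 OR y9 = 0 OR 0 = 0

y1 = 1; y2 = 1; y6 = 1; y11 = 0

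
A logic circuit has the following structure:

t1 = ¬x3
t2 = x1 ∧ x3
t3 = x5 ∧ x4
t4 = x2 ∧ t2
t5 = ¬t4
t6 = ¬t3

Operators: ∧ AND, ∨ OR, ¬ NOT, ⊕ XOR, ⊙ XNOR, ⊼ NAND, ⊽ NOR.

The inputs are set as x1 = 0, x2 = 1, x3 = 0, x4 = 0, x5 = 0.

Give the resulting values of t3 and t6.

t3 = x5 AND x4 = 0 AND 0 = 0
t6 = NOT t3 = NOT 0 = 1

t3 = 0  t6 = 1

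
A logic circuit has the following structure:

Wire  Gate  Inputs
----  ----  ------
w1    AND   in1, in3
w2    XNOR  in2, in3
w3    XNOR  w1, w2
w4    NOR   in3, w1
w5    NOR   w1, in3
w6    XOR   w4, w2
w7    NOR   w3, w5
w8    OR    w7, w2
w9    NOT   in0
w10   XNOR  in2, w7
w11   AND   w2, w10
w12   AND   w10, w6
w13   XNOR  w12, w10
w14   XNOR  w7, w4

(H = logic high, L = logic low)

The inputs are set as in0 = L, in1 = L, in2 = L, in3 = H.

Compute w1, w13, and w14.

w1 = in1 AND in3 = L AND H = L
w2 = in2 XNOR in3 = L XNOR H = L
w3 = w1 XNOR w2 = L XNOR L = H
w4 = in3 NOR w1 = H NOR L = L
w5 = w1 NOR in3 = L NOR H = L
w6 = w4 XOR w2 = L XOR L = L
w7 = w3 NOR w5 = H NOR L = L
w10 = in2 XNOR w7 = L XNOR L = H
w12 = w10 AND w6 = H AND L = L
w13 = w12 XNOR w10 = L XNOR H = L
w14 = w7 XNOR w4 = L XNOR L = H

w1 = L; w13 = L; w14 = H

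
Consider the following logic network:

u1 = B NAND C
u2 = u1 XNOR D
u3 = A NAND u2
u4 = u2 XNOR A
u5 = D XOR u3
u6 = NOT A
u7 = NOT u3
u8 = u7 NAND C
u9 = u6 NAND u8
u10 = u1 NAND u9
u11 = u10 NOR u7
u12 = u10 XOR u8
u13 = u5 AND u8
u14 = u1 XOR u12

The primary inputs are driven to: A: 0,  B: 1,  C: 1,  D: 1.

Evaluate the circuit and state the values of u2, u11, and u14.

u2 = 0  u11 = 0  u14 = 0

u1 = B NAND C = 1 NAND 1 = 0
u2 = u1 XNOR D = 0 XNOR 1 = 0
u3 = A NAND u2 = 0 NAND 0 = 1
u6 = NOT A = NOT 0 = 1
u7 = NOT u3 = NOT 1 = 0
u8 = u7 NAND C = 0 NAND 1 = 1
u9 = u6 NAND u8 = 1 NAND 1 = 0
u10 = u1 NAND u9 = 0 NAND 0 = 1
u11 = u10 NOR u7 = 1 NOR 0 = 0
u12 = u10 XOR u8 = 1 XOR 1 = 0
u14 = u1 XOR u12 = 0 XOR 0 = 0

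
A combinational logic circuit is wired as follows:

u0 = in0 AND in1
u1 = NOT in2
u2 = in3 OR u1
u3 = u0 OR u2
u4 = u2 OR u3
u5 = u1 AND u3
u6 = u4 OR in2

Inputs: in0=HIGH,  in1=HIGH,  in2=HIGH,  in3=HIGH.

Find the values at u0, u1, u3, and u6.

u0 = HIGH, u1 = LOW, u3 = HIGH, u6 = HIGH

u0 = in0 AND in1 = HIGH AND HIGH = HIGH
u1 = NOT in2 = NOT HIGH = LOW
u2 = in3 OR u1 = HIGH OR LOW = HIGH
u3 = u0 OR u2 = HIGH OR HIGH = HIGH
u4 = u2 OR u3 = HIGH OR HIGH = HIGH
u6 = u4 OR in2 = HIGH OR HIGH = HIGH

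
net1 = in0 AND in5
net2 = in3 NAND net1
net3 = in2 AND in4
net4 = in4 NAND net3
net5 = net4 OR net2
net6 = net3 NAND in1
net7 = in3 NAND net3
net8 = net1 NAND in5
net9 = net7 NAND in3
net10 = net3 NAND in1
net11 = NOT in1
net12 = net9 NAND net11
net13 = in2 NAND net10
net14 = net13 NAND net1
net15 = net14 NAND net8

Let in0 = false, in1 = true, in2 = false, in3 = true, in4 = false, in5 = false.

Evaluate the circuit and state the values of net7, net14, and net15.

net1 = in0 AND in5 = false AND false = false
net3 = in2 AND in4 = false AND false = false
net7 = in3 NAND net3 = true NAND false = true
net8 = net1 NAND in5 = false NAND false = true
net10 = net3 NAND in1 = false NAND true = true
net13 = in2 NAND net10 = false NAND true = true
net14 = net13 NAND net1 = true NAND false = true
net15 = net14 NAND net8 = true NAND true = false

net7 = true, net14 = true, net15 = false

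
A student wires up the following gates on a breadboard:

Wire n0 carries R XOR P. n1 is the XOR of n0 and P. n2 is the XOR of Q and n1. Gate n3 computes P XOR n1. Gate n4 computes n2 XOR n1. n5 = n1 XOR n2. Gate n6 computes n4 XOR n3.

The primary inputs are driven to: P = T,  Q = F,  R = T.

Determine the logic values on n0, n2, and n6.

n0 = R XOR P = T XOR T = F
n1 = n0 XOR P = F XOR T = T
n2 = Q XOR n1 = F XOR T = T
n3 = P XOR n1 = T XOR T = F
n4 = n2 XOR n1 = T XOR T = F
n6 = n4 XOR n3 = F XOR F = F

n0 = F, n2 = T, n6 = F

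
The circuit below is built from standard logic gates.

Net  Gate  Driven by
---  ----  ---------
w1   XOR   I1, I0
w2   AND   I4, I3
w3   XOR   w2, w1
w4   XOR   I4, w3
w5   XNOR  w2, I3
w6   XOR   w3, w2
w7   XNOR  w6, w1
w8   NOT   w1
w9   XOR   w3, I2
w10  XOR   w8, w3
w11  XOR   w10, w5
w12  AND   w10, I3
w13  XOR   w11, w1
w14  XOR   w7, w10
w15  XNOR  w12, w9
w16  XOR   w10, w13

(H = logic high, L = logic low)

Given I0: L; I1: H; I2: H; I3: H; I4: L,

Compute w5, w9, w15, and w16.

w5 = L  w9 = L  w15 = L  w16 = H

w1 = I1 XOR I0 = H XOR L = H
w2 = I4 AND I3 = L AND H = L
w3 = w2 XOR w1 = L XOR H = H
w5 = w2 XNOR I3 = L XNOR H = L
w8 = NOT w1 = NOT H = L
w9 = w3 XOR I2 = H XOR H = L
w10 = w8 XOR w3 = L XOR H = H
w11 = w10 XOR w5 = H XOR L = H
w12 = w10 AND I3 = H AND H = H
w13 = w11 XOR w1 = H XOR H = L
w15 = w12 XNOR w9 = H XNOR L = L
w16 = w10 XOR w13 = H XOR L = H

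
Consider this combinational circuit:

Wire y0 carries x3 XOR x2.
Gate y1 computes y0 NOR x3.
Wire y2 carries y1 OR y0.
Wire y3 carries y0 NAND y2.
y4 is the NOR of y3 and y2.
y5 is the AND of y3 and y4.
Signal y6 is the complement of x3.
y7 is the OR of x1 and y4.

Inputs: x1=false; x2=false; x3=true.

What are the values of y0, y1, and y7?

y0 = true  y1 = false  y7 = false

y0 = x3 XOR x2 = true XOR false = true
y1 = y0 NOR x3 = true NOR true = false
y2 = y1 OR y0 = false OR true = true
y3 = y0 NAND y2 = true NAND true = false
y4 = y3 NOR y2 = false NOR true = false
y7 = x1 OR y4 = false OR false = false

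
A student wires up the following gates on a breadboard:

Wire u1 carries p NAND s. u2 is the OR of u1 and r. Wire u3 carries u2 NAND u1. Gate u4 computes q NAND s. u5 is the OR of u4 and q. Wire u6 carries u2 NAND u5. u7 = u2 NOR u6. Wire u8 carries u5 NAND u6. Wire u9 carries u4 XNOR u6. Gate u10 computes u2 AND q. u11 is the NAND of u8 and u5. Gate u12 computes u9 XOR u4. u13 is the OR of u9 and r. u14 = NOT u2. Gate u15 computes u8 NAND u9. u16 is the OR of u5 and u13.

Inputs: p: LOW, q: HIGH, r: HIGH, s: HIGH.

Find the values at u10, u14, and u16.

u10 = HIGH, u14 = LOW, u16 = HIGH

u1 = p NAND s = LOW NAND HIGH = HIGH
u2 = u1 OR r = HIGH OR HIGH = HIGH
u4 = q NAND s = HIGH NAND HIGH = LOW
u5 = u4 OR q = LOW OR HIGH = HIGH
u6 = u2 NAND u5 = HIGH NAND HIGH = LOW
u9 = u4 XNOR u6 = LOW XNOR LOW = HIGH
u10 = u2 AND q = HIGH AND HIGH = HIGH
u13 = u9 OR r = HIGH OR HIGH = HIGH
u14 = NOT u2 = NOT HIGH = LOW
u16 = u5 OR u13 = HIGH OR HIGH = HIGH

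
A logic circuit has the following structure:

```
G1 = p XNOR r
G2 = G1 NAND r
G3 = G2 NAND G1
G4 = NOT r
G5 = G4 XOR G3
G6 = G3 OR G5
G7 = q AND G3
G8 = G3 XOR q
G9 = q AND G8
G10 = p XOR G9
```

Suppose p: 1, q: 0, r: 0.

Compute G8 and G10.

G1 = p XNOR r = 1 XNOR 0 = 0
G2 = G1 NAND r = 0 NAND 0 = 1
G3 = G2 NAND G1 = 1 NAND 0 = 1
G8 = G3 XOR q = 1 XOR 0 = 1
G9 = q AND G8 = 0 AND 1 = 0
G10 = p XOR G9 = 1 XOR 0 = 1

G8 = 1; G10 = 1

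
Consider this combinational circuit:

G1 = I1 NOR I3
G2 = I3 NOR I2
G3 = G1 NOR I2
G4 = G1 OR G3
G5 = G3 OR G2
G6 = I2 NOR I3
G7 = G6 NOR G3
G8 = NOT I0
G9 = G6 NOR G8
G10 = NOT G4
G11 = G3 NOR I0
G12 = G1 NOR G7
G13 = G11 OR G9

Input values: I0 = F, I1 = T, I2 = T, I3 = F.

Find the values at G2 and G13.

G2 = F; G13 = T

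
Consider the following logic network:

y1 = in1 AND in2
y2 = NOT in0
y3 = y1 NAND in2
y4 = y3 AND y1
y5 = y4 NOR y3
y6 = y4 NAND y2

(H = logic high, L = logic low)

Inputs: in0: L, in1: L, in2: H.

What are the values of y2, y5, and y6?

y2 = H; y5 = L; y6 = H

y1 = in1 AND in2 = L AND H = L
y2 = NOT in0 = NOT L = H
y3 = y1 NAND in2 = L NAND H = H
y4 = y3 AND y1 = H AND L = L
y5 = y4 NOR y3 = L NOR H = L
y6 = y4 NAND y2 = L NAND H = H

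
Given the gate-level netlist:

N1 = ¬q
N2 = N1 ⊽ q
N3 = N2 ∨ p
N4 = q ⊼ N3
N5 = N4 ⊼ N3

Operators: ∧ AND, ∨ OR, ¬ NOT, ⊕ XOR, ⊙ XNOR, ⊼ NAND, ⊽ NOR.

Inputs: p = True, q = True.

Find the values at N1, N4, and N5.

N1 = NOT q = NOT True = False
N2 = N1 NOR q = False NOR True = False
N3 = N2 OR p = False OR True = True
N4 = q NAND N3 = True NAND True = False
N5 = N4 NAND N3 = False NAND True = True

N1 = False, N4 = False, N5 = True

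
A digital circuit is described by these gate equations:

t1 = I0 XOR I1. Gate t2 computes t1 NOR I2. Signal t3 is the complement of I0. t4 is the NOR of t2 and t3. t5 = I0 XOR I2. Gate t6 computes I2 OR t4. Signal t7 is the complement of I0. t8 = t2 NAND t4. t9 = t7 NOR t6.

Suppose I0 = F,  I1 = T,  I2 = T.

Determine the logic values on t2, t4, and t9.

t1 = I0 XOR I1 = F XOR T = T
t2 = t1 NOR I2 = T NOR T = F
t3 = NOT I0 = NOT F = T
t4 = t2 NOR t3 = F NOR T = F
t6 = I2 OR t4 = T OR F = T
t7 = NOT I0 = NOT F = T
t9 = t7 NOR t6 = T NOR T = F

t2 = F, t4 = F, t9 = F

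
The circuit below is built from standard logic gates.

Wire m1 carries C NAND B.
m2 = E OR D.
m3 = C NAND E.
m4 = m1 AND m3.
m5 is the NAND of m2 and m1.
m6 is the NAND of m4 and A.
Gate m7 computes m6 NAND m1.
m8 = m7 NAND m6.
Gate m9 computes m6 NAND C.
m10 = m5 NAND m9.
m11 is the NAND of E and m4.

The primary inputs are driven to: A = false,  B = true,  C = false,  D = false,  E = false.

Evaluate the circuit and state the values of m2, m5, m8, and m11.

m1 = C NAND B = false NAND true = true
m2 = E OR D = false OR false = false
m3 = C NAND E = false NAND false = true
m4 = m1 AND m3 = true AND true = true
m5 = m2 NAND m1 = false NAND true = true
m6 = m4 NAND A = true NAND false = true
m7 = m6 NAND m1 = true NAND true = false
m8 = m7 NAND m6 = false NAND true = true
m11 = E NAND m4 = false NAND true = true

m2 = false  m5 = true  m8 = true  m11 = true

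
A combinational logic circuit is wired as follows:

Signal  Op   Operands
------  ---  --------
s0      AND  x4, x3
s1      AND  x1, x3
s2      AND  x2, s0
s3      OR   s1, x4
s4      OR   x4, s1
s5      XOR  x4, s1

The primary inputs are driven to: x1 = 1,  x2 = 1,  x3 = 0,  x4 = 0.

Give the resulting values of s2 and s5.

s2 = 0  s5 = 0

s0 = x4 AND x3 = 0 AND 0 = 0
s1 = x1 AND x3 = 1 AND 0 = 0
s2 = x2 AND s0 = 1 AND 0 = 0
s5 = x4 XOR s1 = 0 XOR 0 = 0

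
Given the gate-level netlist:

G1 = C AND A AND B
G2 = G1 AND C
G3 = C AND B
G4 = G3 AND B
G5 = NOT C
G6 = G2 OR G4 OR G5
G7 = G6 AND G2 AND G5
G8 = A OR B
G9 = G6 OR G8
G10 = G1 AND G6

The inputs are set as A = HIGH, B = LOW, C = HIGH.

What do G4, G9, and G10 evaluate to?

G4 = LOW  G9 = HIGH  G10 = LOW

G1 = C AND A AND B = HIGH AND HIGH AND LOW = LOW
G2 = G1 AND C = LOW AND HIGH = LOW
G3 = C AND B = HIGH AND LOW = LOW
G4 = G3 AND B = LOW AND LOW = LOW
G5 = NOT C = NOT HIGH = LOW
G6 = G2 OR G4 OR G5 = LOW OR LOW OR LOW = LOW
G8 = A OR B = HIGH OR LOW = HIGH
G9 = G6 OR G8 = LOW OR HIGH = HIGH
G10 = G1 AND G6 = LOW AND LOW = LOW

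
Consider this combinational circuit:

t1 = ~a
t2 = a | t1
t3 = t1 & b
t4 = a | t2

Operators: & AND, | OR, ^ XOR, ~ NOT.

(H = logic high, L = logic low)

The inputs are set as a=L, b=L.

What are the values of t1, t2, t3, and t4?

t1 = H, t2 = H, t3 = L, t4 = H

t1 = NOT a = NOT L = H
t2 = a OR t1 = L OR H = H
t3 = t1 AND b = H AND L = L
t4 = a OR t2 = L OR H = H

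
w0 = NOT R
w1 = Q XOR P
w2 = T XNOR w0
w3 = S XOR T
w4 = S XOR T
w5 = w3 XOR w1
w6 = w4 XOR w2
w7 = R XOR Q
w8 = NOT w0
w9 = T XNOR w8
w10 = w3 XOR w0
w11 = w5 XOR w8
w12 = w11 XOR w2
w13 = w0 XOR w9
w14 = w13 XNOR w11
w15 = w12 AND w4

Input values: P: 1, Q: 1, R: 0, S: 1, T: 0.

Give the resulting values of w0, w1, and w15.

w0 = NOT R = NOT 0 = 1
w1 = Q XOR P = 1 XOR 1 = 0
w2 = T XNOR w0 = 0 XNOR 1 = 0
w3 = S XOR T = 1 XOR 0 = 1
w4 = S XOR T = 1 XOR 0 = 1
w5 = w3 XOR w1 = 1 XOR 0 = 1
w8 = NOT w0 = NOT 1 = 0
w11 = w5 XOR w8 = 1 XOR 0 = 1
w12 = w11 XOR w2 = 1 XOR 0 = 1
w15 = w12 AND w4 = 1 AND 1 = 1

w0 = 1; w1 = 0; w15 = 1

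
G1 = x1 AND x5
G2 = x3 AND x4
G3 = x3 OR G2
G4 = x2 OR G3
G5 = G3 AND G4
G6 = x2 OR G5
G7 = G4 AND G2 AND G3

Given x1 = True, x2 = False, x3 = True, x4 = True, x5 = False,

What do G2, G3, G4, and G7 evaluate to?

G2 = x3 AND x4 = True AND True = True
G3 = x3 OR G2 = True OR True = True
G4 = x2 OR G3 = False OR True = True
G7 = G4 AND G2 AND G3 = True AND True AND True = True

G2 = True, G3 = True, G4 = True, G7 = True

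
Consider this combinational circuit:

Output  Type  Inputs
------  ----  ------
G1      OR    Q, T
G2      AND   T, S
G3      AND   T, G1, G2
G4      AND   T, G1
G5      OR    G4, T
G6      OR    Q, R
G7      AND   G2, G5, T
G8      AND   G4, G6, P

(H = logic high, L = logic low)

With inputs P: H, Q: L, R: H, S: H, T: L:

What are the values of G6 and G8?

G6 = H  G8 = L

G1 = Q OR T = L OR L = L
G4 = T AND G1 = L AND L = L
G6 = Q OR R = L OR H = H
G8 = G4 AND G6 AND P = L AND H AND H = L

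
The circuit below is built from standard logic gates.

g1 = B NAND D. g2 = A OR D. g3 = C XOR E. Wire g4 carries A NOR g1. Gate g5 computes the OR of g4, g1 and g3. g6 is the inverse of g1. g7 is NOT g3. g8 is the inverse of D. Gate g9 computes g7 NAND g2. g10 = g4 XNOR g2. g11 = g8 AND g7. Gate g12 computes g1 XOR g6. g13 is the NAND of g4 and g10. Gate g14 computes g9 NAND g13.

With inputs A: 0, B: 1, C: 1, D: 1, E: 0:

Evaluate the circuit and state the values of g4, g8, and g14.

g4 = 1, g8 = 0, g14 = 1

g1 = B NAND D = 1 NAND 1 = 0
g2 = A OR D = 0 OR 1 = 1
g3 = C XOR E = 1 XOR 0 = 1
g4 = A NOR g1 = 0 NOR 0 = 1
g7 = NOT g3 = NOT 1 = 0
g8 = NOT D = NOT 1 = 0
g9 = g7 NAND g2 = 0 NAND 1 = 1
g10 = g4 XNOR g2 = 1 XNOR 1 = 1
g13 = g4 NAND g10 = 1 NAND 1 = 0
g14 = g9 NAND g13 = 1 NAND 0 = 1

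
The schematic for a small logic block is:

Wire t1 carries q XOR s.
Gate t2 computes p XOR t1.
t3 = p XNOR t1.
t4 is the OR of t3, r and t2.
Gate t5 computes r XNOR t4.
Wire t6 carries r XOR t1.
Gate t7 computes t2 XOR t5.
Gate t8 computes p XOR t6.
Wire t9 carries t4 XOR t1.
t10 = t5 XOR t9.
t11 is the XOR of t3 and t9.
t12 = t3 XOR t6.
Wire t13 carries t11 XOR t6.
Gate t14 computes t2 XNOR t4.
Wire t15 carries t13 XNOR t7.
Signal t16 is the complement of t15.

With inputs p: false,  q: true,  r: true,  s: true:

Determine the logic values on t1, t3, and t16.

t1 = false; t3 = true; t16 = false

t1 = q XOR s = true XOR true = false
t2 = p XOR t1 = false XOR false = false
t3 = p XNOR t1 = false XNOR false = true
t4 = t3 OR r OR t2 = true OR true OR false = true
t5 = r XNOR t4 = true XNOR true = true
t6 = r XOR t1 = true XOR false = true
t7 = t2 XOR t5 = false XOR true = true
t9 = t4 XOR t1 = true XOR false = true
t11 = t3 XOR t9 = true XOR true = false
t13 = t11 XOR t6 = false XOR true = true
t15 = t13 XNOR t7 = true XNOR true = true
t16 = NOT t15 = NOT true = false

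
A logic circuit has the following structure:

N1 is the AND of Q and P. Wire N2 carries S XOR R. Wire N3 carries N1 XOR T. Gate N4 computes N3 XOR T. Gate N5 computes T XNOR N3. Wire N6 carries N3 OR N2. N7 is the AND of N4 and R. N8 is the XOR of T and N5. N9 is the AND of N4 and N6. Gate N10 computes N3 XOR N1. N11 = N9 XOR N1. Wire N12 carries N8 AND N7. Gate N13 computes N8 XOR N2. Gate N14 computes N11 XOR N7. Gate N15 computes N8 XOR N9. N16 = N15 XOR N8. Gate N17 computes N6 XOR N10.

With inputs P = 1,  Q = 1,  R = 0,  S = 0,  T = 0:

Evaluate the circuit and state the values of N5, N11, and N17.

N5 = 0, N11 = 0, N17 = 1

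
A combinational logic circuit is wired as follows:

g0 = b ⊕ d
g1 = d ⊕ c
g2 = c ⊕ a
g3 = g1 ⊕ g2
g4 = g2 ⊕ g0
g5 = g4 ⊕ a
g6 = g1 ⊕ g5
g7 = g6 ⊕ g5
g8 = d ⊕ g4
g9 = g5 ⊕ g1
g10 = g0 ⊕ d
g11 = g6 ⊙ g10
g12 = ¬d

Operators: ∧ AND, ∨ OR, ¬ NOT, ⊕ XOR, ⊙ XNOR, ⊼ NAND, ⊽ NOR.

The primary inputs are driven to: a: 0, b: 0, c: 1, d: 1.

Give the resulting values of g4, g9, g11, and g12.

g4 = 0  g9 = 0  g11 = 1  g12 = 0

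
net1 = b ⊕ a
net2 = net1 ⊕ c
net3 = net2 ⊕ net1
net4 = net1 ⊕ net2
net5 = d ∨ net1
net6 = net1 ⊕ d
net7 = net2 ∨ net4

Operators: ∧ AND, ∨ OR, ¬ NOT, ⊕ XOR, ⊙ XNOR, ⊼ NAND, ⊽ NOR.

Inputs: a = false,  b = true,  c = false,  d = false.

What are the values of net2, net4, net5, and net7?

net2 = true; net4 = false; net5 = true; net7 = true

net1 = b XOR a = true XOR false = true
net2 = net1 XOR c = true XOR false = true
net4 = net1 XOR net2 = true XOR true = false
net5 = d OR net1 = false OR true = true
net7 = net2 OR net4 = true OR false = true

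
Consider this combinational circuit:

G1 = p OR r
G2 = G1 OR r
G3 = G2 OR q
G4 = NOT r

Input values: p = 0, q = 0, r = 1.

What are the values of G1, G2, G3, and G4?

G1 = p OR r = 0 OR 1 = 1
G2 = G1 OR r = 1 OR 1 = 1
G3 = G2 OR q = 1 OR 0 = 1
G4 = NOT r = NOT 1 = 0

G1 = 1; G2 = 1; G3 = 1; G4 = 0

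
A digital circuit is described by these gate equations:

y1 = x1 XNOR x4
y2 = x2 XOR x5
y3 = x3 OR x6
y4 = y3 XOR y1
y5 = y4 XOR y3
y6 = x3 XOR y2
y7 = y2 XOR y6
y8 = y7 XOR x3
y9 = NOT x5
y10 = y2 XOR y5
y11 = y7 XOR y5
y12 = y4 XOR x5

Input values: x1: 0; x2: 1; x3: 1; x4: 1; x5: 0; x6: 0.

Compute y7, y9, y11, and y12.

y7 = 1, y9 = 1, y11 = 1, y12 = 1

y1 = x1 XNOR x4 = 0 XNOR 1 = 0
y2 = x2 XOR x5 = 1 XOR 0 = 1
y3 = x3 OR x6 = 1 OR 0 = 1
y4 = y3 XOR y1 = 1 XOR 0 = 1
y5 = y4 XOR y3 = 1 XOR 1 = 0
y6 = x3 XOR y2 = 1 XOR 1 = 0
y7 = y2 XOR y6 = 1 XOR 0 = 1
y9 = NOT x5 = NOT 0 = 1
y11 = y7 XOR y5 = 1 XOR 0 = 1
y12 = y4 XOR x5 = 1 XOR 0 = 1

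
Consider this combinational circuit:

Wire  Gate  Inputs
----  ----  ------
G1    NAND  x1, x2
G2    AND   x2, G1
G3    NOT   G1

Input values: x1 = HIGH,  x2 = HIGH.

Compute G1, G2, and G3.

G1 = LOW, G2 = LOW, G3 = HIGH

G1 = x1 NAND x2 = HIGH NAND HIGH = LOW
G2 = x2 AND G1 = HIGH AND LOW = LOW
G3 = NOT G1 = NOT LOW = HIGH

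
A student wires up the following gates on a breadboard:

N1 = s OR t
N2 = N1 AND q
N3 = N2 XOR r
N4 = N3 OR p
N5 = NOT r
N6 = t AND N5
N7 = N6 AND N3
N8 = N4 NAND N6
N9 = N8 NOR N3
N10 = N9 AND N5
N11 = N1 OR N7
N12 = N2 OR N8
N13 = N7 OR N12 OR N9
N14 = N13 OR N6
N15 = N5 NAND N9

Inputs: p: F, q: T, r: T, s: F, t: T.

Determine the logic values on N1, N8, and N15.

N1 = T, N8 = T, N15 = T

N1 = s OR t = F OR T = T
N2 = N1 AND q = T AND T = T
N3 = N2 XOR r = T XOR T = F
N4 = N3 OR p = F OR F = F
N5 = NOT r = NOT T = F
N6 = t AND N5 = T AND F = F
N8 = N4 NAND N6 = F NAND F = T
N9 = N8 NOR N3 = T NOR F = F
N15 = N5 NAND N9 = F NAND F = T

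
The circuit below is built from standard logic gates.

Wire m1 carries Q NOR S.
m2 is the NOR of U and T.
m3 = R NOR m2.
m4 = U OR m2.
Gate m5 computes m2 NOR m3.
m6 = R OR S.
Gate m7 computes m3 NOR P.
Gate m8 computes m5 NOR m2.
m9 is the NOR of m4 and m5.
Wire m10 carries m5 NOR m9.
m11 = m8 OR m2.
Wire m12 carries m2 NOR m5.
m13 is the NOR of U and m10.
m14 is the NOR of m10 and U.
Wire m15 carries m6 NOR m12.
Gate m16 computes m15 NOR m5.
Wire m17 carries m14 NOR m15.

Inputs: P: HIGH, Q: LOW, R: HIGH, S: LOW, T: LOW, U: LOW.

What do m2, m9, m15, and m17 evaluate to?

m2 = HIGH  m9 = LOW  m15 = LOW  m17 = HIGH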